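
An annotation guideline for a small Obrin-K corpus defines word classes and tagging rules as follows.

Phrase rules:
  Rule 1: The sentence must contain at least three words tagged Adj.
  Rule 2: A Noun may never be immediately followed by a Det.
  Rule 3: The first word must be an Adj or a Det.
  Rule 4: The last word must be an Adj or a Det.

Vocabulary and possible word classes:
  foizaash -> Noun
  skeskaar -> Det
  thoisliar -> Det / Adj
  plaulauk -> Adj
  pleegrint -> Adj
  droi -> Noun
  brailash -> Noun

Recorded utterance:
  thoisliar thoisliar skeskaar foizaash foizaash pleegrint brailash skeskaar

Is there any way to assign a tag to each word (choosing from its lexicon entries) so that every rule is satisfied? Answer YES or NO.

Candidates per position — 1:thoisliar {Det,Adj}; 2:thoisliar {Det,Adj}; 3:skeskaar {Det}; 4:foizaash {Noun}; 5:foizaash {Noun}; 6:pleegrint {Adj}; 7:brailash {Noun}; 8:skeskaar {Det}.
Rule 2 cannot be satisfied by any choice of tags from the lexicon.
So there is no consistent tagging.

NO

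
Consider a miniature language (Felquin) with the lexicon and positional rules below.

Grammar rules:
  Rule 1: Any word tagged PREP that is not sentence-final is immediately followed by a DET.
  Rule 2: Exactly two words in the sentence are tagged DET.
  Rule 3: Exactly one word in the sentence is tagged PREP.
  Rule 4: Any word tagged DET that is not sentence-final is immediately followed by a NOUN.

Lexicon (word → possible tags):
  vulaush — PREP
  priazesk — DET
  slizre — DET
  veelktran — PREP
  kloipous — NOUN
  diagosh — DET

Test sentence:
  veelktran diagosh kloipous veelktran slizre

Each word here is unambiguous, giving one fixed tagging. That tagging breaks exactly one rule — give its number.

3

Fixed tagging: PREP DET NOUN PREP DET.
Checking each rule: R1 holds, R2 holds, R3 violated, R4 holds.
Only rule 3 fails.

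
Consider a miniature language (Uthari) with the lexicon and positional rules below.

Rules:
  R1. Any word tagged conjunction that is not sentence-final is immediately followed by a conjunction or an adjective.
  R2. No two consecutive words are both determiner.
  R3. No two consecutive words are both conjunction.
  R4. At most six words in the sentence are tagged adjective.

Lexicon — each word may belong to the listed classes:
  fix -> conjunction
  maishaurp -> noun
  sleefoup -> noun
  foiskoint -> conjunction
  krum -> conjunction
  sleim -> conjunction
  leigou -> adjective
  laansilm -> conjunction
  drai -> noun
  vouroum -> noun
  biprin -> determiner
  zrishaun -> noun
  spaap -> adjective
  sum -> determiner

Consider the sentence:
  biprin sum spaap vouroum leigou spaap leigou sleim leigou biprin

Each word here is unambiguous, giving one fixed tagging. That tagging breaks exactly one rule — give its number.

Fixed tagging: determiner determiner adjective noun adjective adjective adjective conjunction adjective determiner.
Checking each rule: R1 ok, R2 fails, R3 ok, R4 ok.
Only rule 2 fails.

2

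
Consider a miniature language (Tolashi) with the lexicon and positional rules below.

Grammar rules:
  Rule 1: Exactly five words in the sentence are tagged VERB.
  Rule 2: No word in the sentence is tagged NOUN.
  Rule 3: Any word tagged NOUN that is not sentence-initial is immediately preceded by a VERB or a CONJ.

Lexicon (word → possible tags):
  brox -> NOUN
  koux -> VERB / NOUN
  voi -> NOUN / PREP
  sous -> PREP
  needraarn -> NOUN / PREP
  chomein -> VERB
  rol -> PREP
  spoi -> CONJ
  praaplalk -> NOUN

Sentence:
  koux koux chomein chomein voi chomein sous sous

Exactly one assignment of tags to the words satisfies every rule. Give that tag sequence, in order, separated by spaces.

Candidates per position — 1:koux {VERB,NOUN}; 2:koux {VERB,NOUN}; 3:chomein {VERB}; 4:chomein {VERB}; 5:voi {NOUN,PREP}; 6:chomein {VERB}; 7:sous {PREP}; 8:sous {PREP}.
If word 1 were NOUN, no tagging could satisfy rule 1; so word 1 is VERB.
If word 2 were NOUN, no tagging could satisfy rule 1; so word 2 is VERB.
If word 5 were NOUN, no tagging could satisfy rule 2; so word 5 is PREP.
That leaves exactly one tagging: VERB VERB VERB VERB PREP VERB PREP PREP.
Check: rule 1 satisfied; rule 2 satisfied; rule 3 satisfied.

VERB VERB VERB VERB PREP VERB PREP PREP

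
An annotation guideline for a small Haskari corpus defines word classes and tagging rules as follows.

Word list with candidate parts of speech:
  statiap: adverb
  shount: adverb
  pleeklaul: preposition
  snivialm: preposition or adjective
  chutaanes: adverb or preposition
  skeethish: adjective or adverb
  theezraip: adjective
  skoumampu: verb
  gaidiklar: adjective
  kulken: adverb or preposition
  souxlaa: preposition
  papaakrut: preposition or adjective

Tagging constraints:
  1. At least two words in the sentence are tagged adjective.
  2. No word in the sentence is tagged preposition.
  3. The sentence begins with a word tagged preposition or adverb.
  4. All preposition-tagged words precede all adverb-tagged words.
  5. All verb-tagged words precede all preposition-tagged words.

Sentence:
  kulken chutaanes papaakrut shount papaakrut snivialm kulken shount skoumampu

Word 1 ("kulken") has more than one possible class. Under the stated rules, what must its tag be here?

Candidates per position — 1:kulken {adverb,preposition}; 2:chutaanes {adverb,preposition}; 3:papaakrut {preposition,adjective}; 4:shount {adverb}; 5:papaakrut {preposition,adjective}; 6:snivialm {preposition,adjective}; 7:kulken {adverb,preposition}; 8:shount {adverb}; 9:skoumampu {verb}.
Word 1 cannot be preposition — rule 2 would then fail for every completion. It is adverb.
Word 2 cannot be preposition — rule 2 would then fail for every completion. It is adverb.
Word 3 cannot be preposition — rule 2 would then fail for every completion. It is adjective.
Word 5 cannot be preposition — rule 2 would then fail for every completion. It is adjective.
Word 6 cannot be preposition — rule 2 would then fail for every completion. It is adjective.
Word 7 cannot be preposition — rule 2 would then fail for every completion. It is adverb.
So the tagging must be: adverb adverb adjective adverb adjective adjective adverb adverb verb.
Verifying each rule — rule 1 ✓; rule 2 ✓; rule 3 ✓; rule 4 ✓; rule 5 ✓.

adverb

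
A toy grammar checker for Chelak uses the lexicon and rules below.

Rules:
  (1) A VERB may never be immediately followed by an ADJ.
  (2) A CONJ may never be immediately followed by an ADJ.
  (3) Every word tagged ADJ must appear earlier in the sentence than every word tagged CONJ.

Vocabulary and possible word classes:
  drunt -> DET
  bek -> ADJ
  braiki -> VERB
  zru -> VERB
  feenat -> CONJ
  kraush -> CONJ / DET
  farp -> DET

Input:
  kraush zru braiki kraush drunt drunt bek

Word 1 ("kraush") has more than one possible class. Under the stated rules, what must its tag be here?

Candidates per position — 1:kraush {CONJ,DET}; 2:zru {VERB}; 3:braiki {VERB}; 4:kraush {CONJ,DET}; 5:drunt {DET}; 6:drunt {DET}; 7:bek {ADJ}.
Position 1: tagging it CONJ would leave rule 3 unsatisfiable, so it must be DET.
Position 4: tagging it CONJ would leave rule 3 unsatisfiable, so it must be DET.
So the tagging must be: DET VERB VERB DET DET DET ADJ.
Rule-by-rule: rule 1 holds; rule 2 holds; rule 3 holds.

DET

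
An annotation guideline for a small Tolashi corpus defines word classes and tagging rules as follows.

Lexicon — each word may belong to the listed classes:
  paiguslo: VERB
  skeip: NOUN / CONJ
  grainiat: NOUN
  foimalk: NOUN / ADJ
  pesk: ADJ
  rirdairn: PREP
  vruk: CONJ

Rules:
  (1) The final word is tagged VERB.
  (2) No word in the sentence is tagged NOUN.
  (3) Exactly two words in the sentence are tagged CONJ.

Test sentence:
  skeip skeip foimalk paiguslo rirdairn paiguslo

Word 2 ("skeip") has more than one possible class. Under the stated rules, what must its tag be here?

Candidates per position — 1:skeip {NOUN,CONJ}; 2:skeip {NOUN,CONJ}; 3:foimalk {NOUN,ADJ}; 4:paiguslo {VERB}; 5:rirdairn {PREP}; 6:paiguslo {VERB}.
Position 1: tagging it NOUN would leave rule 2 unsatisfiable, so it must be CONJ.
Position 2: tagging it NOUN would leave rule 2 unsatisfiable, so it must be CONJ.
Position 3: tagging it NOUN would leave rule 2 unsatisfiable, so it must be ADJ.
That leaves exactly one tagging: CONJ CONJ ADJ VERB PREP VERB.
Verifying each rule — rule 1 satisfied; rule 2 satisfied; rule 3 satisfied.

CONJ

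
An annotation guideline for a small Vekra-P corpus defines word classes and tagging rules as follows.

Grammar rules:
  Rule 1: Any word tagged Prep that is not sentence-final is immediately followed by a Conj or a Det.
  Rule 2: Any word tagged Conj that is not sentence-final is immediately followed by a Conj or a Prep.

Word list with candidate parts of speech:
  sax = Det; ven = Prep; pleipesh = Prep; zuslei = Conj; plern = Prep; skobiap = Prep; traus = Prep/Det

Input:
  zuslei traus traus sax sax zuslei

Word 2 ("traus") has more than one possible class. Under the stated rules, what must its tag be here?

Candidates per position — 1:zuslei {Conj}; 2:traus {Prep,Det}; 3:traus {Prep,Det}; 4:sax {Det}; 5:sax {Det}; 6:zuslei {Conj}.
Word 2 cannot be Det — rule 2 would then fail for every completion. It is Prep.
Word 3 cannot be Prep — rule 1 would then fail for every completion. It is Det.
So the tagging must be: Conj Prep Det Det Det Conj.
Check: rule 1 ✓; rule 2 ✓.

Prep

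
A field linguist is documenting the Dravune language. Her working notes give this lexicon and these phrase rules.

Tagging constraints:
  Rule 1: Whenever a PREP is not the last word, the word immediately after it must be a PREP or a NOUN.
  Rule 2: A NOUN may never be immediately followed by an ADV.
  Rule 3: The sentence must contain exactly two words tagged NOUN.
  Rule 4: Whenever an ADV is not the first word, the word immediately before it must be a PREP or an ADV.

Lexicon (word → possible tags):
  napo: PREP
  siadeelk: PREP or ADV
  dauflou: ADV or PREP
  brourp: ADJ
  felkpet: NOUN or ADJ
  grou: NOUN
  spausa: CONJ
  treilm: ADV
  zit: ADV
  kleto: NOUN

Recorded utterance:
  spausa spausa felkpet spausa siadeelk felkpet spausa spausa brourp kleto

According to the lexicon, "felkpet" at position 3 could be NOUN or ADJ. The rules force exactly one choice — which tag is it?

ADJ

Candidates per position — 1:spausa {CONJ}; 2:spausa {CONJ}; 3:felkpet {NOUN,ADJ}; 4:spausa {CONJ}; 5:siadeelk {PREP,ADV}; 6:felkpet {NOUN,ADJ}; 7:spausa {CONJ}; 8:spausa {CONJ}; 9:brourp {ADJ}; 10:kleto {NOUN}.
Position 5: ADV is ruled out by rule 4; that leaves PREP.
Position 6: ADJ is ruled out by rule 1; that leaves NOUN.
Position 3: NOUN is ruled out by rule 3; that leaves ADJ.
The unique satisfying tagging is: CONJ CONJ ADJ CONJ PREP NOUN CONJ CONJ ADJ NOUN.
Verifying each rule — rule 1 satisfied; rule 2 satisfied; rule 3 satisfied; rule 4 satisfied.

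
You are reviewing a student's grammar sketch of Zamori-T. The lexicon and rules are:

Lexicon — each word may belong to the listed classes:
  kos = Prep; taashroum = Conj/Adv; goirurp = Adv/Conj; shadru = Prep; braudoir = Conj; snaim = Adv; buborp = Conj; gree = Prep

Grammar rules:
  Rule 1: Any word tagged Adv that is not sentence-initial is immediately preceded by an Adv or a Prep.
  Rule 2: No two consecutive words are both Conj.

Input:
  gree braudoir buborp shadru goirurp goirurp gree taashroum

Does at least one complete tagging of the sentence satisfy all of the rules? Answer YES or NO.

Candidates per position — 1:gree {Prep}; 2:braudoir {Conj}; 3:buborp {Conj}; 4:shadru {Prep}; 5:goirurp {Adv,Conj}; 6:goirurp {Adv,Conj}; 7:gree {Prep}; 8:taashroum {Conj,Adv}.
Rule 2 cannot be satisfied by any choice of tags from the lexicon.
So there is no consistent tagging.

NO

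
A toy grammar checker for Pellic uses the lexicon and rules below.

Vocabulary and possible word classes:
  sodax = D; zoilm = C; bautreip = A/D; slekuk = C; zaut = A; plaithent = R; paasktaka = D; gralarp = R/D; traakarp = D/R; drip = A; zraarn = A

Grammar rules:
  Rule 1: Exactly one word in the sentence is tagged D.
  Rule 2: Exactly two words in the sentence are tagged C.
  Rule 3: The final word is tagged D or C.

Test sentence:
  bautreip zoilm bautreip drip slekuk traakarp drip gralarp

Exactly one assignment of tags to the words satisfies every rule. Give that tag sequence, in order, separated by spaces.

Candidates per position — 1:bautreip {A,D}; 2:zoilm {C}; 3:bautreip {A,D}; 4:drip {A}; 5:slekuk {C}; 6:traakarp {D,R}; 7:drip {A}; 8:gralarp {R,D}.
Word 8 cannot be R — rule 3 would then fail for every completion. It is D.
Word 1 cannot be D — rule 1 would then fail for every completion. It is A.
Word 3 cannot be D — rule 1 would then fail for every completion. It is A.
Word 6 cannot be D — rule 1 would then fail for every completion. It is R.
The only consistent sequence is: A C A A C R A D.
Rule-by-rule: rule 1 holds; rule 2 holds; rule 3 holds.

A C A A C R A D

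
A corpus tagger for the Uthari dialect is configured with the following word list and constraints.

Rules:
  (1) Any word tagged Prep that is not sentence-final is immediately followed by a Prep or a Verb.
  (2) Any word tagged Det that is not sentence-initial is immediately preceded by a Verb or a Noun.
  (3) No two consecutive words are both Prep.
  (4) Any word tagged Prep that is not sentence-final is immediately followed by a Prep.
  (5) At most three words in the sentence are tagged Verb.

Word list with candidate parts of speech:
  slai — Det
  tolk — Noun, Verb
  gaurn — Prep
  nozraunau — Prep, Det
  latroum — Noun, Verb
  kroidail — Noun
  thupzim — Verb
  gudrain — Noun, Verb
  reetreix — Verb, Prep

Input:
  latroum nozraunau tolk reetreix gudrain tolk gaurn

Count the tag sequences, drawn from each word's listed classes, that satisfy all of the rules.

Candidates per position — 1:latroum {Noun,Verb}; 2:nozraunau {Prep,Det}; 3:tolk {Noun,Verb}; 4:reetreix {Verb,Prep}; 5:gudrain {Noun,Verb}; 6:tolk {Noun,Verb}; 7:gaurn {Prep}.
There are 64 candidate sequences in total.
Checking each against the rules leaves 11 sequences.
Count = 11.

11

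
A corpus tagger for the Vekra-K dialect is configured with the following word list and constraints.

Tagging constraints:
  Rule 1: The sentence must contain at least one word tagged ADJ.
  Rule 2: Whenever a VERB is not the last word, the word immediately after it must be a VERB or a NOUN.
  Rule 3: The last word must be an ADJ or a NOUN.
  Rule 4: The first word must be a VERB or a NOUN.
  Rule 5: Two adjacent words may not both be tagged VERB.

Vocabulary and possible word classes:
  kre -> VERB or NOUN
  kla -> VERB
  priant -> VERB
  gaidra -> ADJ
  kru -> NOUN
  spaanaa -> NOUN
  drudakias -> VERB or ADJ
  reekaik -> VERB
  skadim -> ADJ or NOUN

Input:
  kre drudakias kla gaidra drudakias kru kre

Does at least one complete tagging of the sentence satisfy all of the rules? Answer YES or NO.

Candidates per position — 1:kre {VERB,NOUN}; 2:drudakias {VERB,ADJ}; 3:kla {VERB}; 4:gaidra {ADJ}; 5:drudakias {VERB,ADJ}; 6:kru {NOUN}; 7:kre {VERB,NOUN}.
Rule 2 cannot be satisfied by any choice of tags from the lexicon.
So there is no consistent tagging.

NO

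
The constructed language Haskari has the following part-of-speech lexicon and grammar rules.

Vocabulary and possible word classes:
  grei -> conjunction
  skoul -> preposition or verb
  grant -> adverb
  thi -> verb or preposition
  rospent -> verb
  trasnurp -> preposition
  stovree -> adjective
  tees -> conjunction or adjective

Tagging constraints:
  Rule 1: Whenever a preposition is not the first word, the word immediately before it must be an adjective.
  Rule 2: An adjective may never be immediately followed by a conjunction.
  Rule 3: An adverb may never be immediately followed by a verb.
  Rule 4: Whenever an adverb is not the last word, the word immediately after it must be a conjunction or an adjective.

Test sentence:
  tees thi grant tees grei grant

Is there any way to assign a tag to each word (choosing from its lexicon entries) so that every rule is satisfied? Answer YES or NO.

Candidates per position — 1:tees {conjunction,adjective}; 2:thi {verb,preposition}; 3:grant {adverb}; 4:tees {conjunction,adjective}; 5:grei {conjunction}; 6:grant {adverb}.
One satisfying assignment: adjective verb adverb conjunction conjunction adverb.
Checking: rule 1 ok; rule 2 ok; rule 3 ok; rule 4 ok.

YES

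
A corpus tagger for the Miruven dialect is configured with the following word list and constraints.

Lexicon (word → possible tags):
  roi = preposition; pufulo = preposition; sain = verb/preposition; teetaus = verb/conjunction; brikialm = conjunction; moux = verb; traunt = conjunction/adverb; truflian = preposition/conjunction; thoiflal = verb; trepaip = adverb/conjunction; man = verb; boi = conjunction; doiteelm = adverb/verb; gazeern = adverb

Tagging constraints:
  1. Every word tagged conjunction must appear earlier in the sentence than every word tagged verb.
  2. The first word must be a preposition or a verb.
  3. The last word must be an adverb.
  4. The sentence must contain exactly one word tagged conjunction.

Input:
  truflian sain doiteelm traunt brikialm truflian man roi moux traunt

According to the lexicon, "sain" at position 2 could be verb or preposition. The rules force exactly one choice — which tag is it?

preposition

Candidates per position — 1:truflian {preposition,conjunction}; 2:sain {verb,preposition}; 3:doiteelm {adverb,verb}; 4:traunt {conjunction,adverb}; 5:brikialm {conjunction}; 6:truflian {preposition,conjunction}; 7:man {verb}; 8:roi {preposition}; 9:moux {verb}; 10:traunt {conjunction,adverb}.
Position 1: tagging it conjunction would leave rule 2 unsatisfiable, so it must be preposition.
Position 2: tagging it verb would leave rule 1 unsatisfiable, so it must be preposition.
Position 3: tagging it verb would leave rule 1 unsatisfiable, so it must be adverb.
Position 4: tagging it conjunction would leave rule 4 unsatisfiable, so it must be adverb.
Position 6: tagging it conjunction would leave rule 4 unsatisfiable, so it must be preposition.
Position 10: tagging it conjunction would leave rule 1 unsatisfiable, so it must be adverb.
That leaves exactly one tagging: preposition preposition adverb adverb conjunction preposition verb preposition verb adverb.
Rule-by-rule: rule 1 ✓; rule 2 ✓; rule 3 ✓; rule 4 ✓.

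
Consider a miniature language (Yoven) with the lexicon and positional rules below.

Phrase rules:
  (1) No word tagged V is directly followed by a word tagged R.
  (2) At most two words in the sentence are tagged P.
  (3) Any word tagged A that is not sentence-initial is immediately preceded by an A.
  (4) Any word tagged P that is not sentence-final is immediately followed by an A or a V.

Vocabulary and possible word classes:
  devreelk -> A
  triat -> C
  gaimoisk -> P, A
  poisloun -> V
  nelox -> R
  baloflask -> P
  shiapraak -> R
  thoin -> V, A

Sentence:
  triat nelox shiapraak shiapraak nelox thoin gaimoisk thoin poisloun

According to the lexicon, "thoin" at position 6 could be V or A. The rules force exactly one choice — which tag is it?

Candidates per position — 1:triat {C}; 2:nelox {R}; 3:shiapraak {R}; 4:shiapraak {R}; 5:nelox {R}; 6:thoin {V,A}; 7:gaimoisk {P,A}; 8:thoin {V,A}; 9:poisloun {V}.
Position 6: tagging it A would leave rule 3 unsatisfiable, so it must be V.
Position 7: tagging it A would leave rule 3 unsatisfiable, so it must be P.
Position 8: tagging it A would leave rule 3 unsatisfiable, so it must be V.
The unique satisfying tagging is: C R R R R V P V V.
Checking: rule 1 holds; rule 2 holds; rule 3 holds; rule 4 holds.

V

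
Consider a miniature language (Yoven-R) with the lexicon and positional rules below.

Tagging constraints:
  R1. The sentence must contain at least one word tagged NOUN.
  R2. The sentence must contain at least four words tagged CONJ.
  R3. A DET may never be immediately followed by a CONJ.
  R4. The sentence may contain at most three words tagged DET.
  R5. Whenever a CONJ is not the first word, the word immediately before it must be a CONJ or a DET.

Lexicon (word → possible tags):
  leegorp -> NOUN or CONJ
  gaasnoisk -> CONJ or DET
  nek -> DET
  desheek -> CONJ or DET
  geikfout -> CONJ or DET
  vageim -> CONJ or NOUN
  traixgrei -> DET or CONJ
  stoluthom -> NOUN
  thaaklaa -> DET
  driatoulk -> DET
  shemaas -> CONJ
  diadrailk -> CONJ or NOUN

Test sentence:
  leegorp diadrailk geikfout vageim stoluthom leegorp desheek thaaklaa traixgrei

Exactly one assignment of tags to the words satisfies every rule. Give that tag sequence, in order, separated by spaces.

CONJ CONJ CONJ CONJ NOUN NOUN DET DET DET

Candidates per position — 1:leegorp {NOUN,CONJ}; 2:diadrailk {CONJ,NOUN}; 3:geikfout {CONJ,DET}; 4:vageim {CONJ,NOUN}; 5:stoluthom {NOUN}; 6:leegorp {NOUN,CONJ}; 7:desheek {CONJ,DET}; 8:thaaklaa {DET}; 9:traixgrei {DET,CONJ}.
At position 6, choosing CONJ makes rule 5 impossible to satisfy; hence NOUN.
At position 7, choosing CONJ makes rule 5 impossible to satisfy; hence DET.
At position 9, choosing CONJ makes rule 3 impossible to satisfy; hence DET.
At position 1, choosing NOUN makes rule 2 impossible to satisfy; hence CONJ.
At position 2, choosing NOUN makes rule 2 impossible to satisfy; hence CONJ.
At position 3, choosing DET makes rule 2 impossible to satisfy; hence CONJ.
At position 4, choosing NOUN makes rule 2 impossible to satisfy; hence CONJ.
The unique satisfying tagging is: CONJ CONJ CONJ CONJ NOUN NOUN DET DET DET.
Check: rule 1 ok; rule 2 ok; rule 3 ok; rule 4 ok; rule 5 ok.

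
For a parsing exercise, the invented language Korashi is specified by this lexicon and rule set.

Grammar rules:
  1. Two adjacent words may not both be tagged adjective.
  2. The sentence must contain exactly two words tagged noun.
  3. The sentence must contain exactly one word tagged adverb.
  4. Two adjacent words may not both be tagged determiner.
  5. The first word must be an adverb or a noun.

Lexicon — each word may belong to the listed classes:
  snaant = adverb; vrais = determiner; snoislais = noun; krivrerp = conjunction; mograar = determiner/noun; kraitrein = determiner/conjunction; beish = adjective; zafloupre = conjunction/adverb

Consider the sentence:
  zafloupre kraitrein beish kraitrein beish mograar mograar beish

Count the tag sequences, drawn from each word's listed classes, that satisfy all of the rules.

Candidates per position — 1:zafloupre {conjunction,adverb}; 2:kraitrein {determiner,conjunction}; 3:beish {adjective}; 4:kraitrein {determiner,conjunction}; 5:beish {adjective}; 6:mograar {determiner,noun}; 7:mograar {determiner,noun}; 8:beish {adjective}.
There are 32 candidate sequences in total.
The sequences that satisfy every rule: adverb determiner adjective determiner adjective noun noun adjective; adverb determiner adjective conjunction adjective noun noun adjective; adverb conjunction adjective determiner adjective noun noun adjective; adverb conjunction adjective conjunction adjective noun noun adjective.
Count = 4.

4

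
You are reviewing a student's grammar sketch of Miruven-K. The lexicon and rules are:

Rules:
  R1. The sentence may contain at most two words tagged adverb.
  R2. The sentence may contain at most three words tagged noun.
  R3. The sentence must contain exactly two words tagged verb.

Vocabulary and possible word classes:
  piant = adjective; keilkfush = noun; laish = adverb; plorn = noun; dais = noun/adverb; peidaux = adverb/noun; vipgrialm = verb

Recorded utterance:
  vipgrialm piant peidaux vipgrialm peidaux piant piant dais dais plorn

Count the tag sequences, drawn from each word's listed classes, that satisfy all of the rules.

Candidates per position — 1:vipgrialm {verb}; 2:piant {adjective}; 3:peidaux {adverb,noun}; 4:vipgrialm {verb}; 5:peidaux {adverb,noun}; 6:piant {adjective}; 7:piant {adjective}; 8:dais {noun,adverb}; 9:dais {noun,adverb}; 10:plorn {noun}.
There are 16 candidate sequences in total.
Checking each against the rules leaves 6 sequences.
Count = 6.

6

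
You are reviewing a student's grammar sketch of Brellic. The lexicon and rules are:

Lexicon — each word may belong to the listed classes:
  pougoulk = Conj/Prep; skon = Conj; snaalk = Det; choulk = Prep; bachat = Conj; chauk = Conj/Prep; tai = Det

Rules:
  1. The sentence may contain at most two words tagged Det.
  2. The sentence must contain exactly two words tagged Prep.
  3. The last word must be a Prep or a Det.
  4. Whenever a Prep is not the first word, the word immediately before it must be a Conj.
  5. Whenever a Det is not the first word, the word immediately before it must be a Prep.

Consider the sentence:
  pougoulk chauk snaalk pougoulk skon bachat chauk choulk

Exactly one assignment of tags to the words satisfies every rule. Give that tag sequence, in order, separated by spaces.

Conj Prep Det Conj Conj Conj Conj Prep

Candidates per position — 1:pougoulk {Conj,Prep}; 2:chauk {Conj,Prep}; 3:snaalk {Det}; 4:pougoulk {Conj,Prep}; 5:skon {Conj}; 6:bachat {Conj}; 7:chauk {Conj,Prep}; 8:choulk {Prep}.
If word 2 were Conj, no tagging could satisfy rule 5; so word 2 is Prep.
If word 4 were Prep, no tagging could satisfy rule 2; so word 4 is Conj.
If word 7 were Prep, no tagging could satisfy rule 2; so word 7 is Conj.
If word 1 were Prep, no tagging could satisfy rule 2; so word 1 is Conj.
The only consistent sequence is: Conj Prep Det Conj Conj Conj Conj Prep.
Rule-by-rule: rule 1 holds; rule 2 holds; rule 3 holds; rule 4 holds; rule 5 holds.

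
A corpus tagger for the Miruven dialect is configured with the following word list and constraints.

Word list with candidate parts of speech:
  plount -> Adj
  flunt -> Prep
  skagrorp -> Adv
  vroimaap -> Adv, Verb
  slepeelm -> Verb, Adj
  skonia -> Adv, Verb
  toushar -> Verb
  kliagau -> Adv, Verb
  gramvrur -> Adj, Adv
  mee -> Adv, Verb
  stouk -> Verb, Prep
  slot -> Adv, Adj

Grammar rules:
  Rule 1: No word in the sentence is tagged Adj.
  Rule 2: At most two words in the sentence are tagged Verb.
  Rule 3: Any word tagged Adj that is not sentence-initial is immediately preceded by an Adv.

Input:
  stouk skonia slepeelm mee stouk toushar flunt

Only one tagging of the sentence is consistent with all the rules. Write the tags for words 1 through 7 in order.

Prep Adv Verb Adv Prep Verb Prep

Candidates per position — 1:stouk {Verb,Prep}; 2:skonia {Adv,Verb}; 3:slepeelm {Verb,Adj}; 4:mee {Adv,Verb}; 5:stouk {Verb,Prep}; 6:toushar {Verb}; 7:flunt {Prep}.
Word 3 cannot be Adj — rule 1 would then fail for every completion. It is Verb.
Word 4 cannot be Verb — rule 2 would then fail for every completion. It is Adv.
Word 5 cannot be Verb — rule 2 would then fail for every completion. It is Prep.
Word 1 cannot be Verb — rule 2 would then fail for every completion. It is Prep.
Word 2 cannot be Verb — rule 2 would then fail for every completion. It is Adv.
So the tagging must be: Prep Adv Verb Adv Prep Verb Prep.
Verifying each rule — rule 1 satisfied; rule 2 satisfied; rule 3 satisfied.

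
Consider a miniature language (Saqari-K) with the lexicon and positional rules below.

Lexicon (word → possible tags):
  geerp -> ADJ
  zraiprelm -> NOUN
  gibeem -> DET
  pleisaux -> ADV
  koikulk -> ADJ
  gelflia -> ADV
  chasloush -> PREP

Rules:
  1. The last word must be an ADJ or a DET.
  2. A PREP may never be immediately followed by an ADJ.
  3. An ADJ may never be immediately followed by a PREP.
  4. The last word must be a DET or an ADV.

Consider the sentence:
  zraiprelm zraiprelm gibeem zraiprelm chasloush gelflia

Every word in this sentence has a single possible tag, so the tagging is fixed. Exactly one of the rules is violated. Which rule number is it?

Fixed tagging: NOUN NOUN DET NOUN PREP ADV.
Checking each rule: R1 fail, R2 pass, R3 pass, R4 pass.
Only rule 1 fails.

1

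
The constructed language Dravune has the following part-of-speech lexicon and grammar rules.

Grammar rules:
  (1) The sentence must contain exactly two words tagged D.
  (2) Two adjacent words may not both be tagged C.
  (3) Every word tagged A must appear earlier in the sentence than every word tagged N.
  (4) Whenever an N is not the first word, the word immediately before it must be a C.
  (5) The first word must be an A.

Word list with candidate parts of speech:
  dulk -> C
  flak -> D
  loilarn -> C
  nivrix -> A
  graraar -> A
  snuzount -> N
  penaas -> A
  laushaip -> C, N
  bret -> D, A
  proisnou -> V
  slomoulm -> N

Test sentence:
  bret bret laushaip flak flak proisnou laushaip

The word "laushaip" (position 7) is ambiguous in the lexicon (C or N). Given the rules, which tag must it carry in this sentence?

Candidates per position — 1:bret {D,A}; 2:bret {D,A}; 3:laushaip {C,N}; 4:flak {D}; 5:flak {D}; 6:proisnou {V}; 7:laushaip {C,N}.
Position 1: tagging it D would leave rule 1 unsatisfiable, so it must be A.
Position 2: tagging it D would leave rule 1 unsatisfiable, so it must be A.
Position 3: tagging it N would leave rule 4 unsatisfiable, so it must be C.
Position 7: tagging it N would leave rule 4 unsatisfiable, so it must be C.
The unique satisfying tagging is: A A C D D V C.
Rule-by-rule: rule 1 satisfied; rule 2 satisfied; rule 3 satisfied; rule 4 satisfied; rule 5 satisfied.

C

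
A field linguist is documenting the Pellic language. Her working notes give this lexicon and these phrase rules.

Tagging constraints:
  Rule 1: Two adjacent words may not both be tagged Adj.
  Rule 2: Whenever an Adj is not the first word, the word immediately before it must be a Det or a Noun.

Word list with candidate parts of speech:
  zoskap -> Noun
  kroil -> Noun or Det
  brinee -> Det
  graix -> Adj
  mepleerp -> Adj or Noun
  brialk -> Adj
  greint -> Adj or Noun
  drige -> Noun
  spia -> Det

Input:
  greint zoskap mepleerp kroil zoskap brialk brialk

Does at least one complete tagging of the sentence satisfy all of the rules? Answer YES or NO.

Candidates per position — 1:greint {Adj,Noun}; 2:zoskap {Noun}; 3:mepleerp {Adj,Noun}; 4:kroil {Noun,Det}; 5:zoskap {Noun}; 6:brialk {Adj}; 7:brialk {Adj}.
Rule 1 cannot be satisfied by any choice of tags from the lexicon.
So there is no consistent tagging.

NO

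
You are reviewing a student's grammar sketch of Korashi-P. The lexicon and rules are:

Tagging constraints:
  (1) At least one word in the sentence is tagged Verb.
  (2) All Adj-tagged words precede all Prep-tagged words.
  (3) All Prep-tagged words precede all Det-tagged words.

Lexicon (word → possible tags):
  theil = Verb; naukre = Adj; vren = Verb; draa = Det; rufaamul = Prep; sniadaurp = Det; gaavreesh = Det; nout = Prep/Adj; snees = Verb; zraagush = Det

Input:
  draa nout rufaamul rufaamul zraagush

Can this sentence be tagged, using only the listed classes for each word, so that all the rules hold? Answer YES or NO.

Candidates per position — 1:draa {Det}; 2:nout {Prep,Adj}; 3:rufaamul {Prep}; 4:rufaamul {Prep}; 5:zraagush {Det}.
Rule 1 cannot be satisfied by any choice of tags from the lexicon.
So there is no consistent tagging.

NO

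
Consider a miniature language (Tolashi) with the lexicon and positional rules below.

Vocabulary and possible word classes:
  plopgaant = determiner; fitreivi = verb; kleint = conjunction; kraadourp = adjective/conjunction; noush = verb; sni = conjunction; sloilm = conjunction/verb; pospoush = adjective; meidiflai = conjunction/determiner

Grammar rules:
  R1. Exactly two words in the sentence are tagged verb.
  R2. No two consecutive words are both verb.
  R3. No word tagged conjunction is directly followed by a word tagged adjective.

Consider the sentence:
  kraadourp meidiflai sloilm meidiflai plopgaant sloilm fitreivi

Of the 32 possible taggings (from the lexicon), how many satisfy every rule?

8

Candidates per position — 1:kraadourp {adjective,conjunction}; 2:meidiflai {conjunction,determiner}; 3:sloilm {conjunction,verb}; 4:meidiflai {conjunction,determiner}; 5:plopgaant {determiner}; 6:sloilm {conjunction,verb}; 7:fitreivi {verb}.
There are 32 candidate sequences in total.
Checking each against the rules leaves 8 sequences.
Count = 8.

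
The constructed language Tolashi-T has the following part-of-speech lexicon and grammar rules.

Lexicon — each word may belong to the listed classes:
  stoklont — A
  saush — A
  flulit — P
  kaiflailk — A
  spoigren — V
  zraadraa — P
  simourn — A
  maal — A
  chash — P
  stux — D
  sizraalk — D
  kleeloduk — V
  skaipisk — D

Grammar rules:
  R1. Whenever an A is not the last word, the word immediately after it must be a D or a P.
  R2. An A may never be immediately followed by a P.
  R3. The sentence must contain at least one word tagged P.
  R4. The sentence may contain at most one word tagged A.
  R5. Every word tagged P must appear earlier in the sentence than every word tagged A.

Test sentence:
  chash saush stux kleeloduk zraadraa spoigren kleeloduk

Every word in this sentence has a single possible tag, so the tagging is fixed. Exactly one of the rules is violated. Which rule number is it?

5

Fixed tagging: P A D V P V V.
Rule check: R1 holds, R2 holds, R3 holds, R4 holds, R5 violated.
Only rule 5 fails.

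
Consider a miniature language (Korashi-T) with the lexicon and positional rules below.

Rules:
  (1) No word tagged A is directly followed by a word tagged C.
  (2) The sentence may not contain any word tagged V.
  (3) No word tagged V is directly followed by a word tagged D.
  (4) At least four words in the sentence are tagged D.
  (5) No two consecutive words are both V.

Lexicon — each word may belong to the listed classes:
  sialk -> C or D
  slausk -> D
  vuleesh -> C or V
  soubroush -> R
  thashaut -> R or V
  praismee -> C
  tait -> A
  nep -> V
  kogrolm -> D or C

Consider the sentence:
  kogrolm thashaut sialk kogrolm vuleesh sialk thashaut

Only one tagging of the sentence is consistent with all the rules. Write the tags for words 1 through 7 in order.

Candidates per position — 1:kogrolm {D,C}; 2:thashaut {R,V}; 3:sialk {C,D}; 4:kogrolm {D,C}; 5:vuleesh {C,V}; 6:sialk {C,D}; 7:thashaut {R,V}.
Word 1 cannot be C — rule 4 would then fail for every completion. It is D.
Word 2 cannot be V — rule 2 would then fail for every completion. It is R.
Word 3 cannot be C — rule 4 would then fail for every completion. It is D.
Word 4 cannot be C — rule 4 would then fail for every completion. It is D.
Word 5 cannot be V — rule 2 would then fail for every completion. It is C.
Word 6 cannot be C — rule 4 would then fail for every completion. It is D.
Word 7 cannot be V — rule 2 would then fail for every completion. It is R.
The only consistent sequence is: D R D D C D R.
Checking: rule 1 ok; rule 2 ok; rule 3 ok; rule 4 ok; rule 5 ok.

D R D D C D R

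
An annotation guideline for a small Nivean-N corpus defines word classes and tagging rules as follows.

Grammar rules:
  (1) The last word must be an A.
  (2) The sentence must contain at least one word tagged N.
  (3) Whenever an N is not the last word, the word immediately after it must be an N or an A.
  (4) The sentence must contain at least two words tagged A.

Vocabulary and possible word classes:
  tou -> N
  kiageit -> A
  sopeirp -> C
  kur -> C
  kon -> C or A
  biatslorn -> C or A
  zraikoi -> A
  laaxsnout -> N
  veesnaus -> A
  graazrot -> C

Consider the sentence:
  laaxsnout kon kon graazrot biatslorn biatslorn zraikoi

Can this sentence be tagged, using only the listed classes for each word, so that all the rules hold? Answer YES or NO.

YES

Candidates per position — 1:laaxsnout {N}; 2:kon {C,A}; 3:kon {C,A}; 4:graazrot {C}; 5:biatslorn {C,A}; 6:biatslorn {C,A}; 7:zraikoi {A}.
One satisfying assignment: N A A C A C A.
Verifying each rule — rule 1 ok; rule 2 ok; rule 3 ok; rule 4 ok.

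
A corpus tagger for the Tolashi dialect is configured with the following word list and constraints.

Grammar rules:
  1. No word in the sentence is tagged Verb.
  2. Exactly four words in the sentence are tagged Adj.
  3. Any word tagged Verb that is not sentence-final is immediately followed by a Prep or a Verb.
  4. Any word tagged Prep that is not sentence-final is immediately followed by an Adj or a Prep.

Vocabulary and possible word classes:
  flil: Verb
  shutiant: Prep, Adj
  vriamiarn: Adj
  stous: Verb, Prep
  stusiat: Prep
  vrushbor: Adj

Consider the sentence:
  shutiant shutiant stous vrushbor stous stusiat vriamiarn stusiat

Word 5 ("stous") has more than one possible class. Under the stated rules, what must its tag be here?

Candidates per position — 1:shutiant {Prep,Adj}; 2:shutiant {Prep,Adj}; 3:stous {Verb,Prep}; 4:vrushbor {Adj}; 5:stous {Verb,Prep}; 6:stusiat {Prep}; 7:vriamiarn {Adj}; 8:stusiat {Prep}.
At position 1, choosing Prep makes rule 2 impossible to satisfy; hence Adj.
At position 2, choosing Prep makes rule 2 impossible to satisfy; hence Adj.
At position 3, choosing Verb makes rule 1 impossible to satisfy; hence Prep.
At position 5, choosing Verb makes rule 1 impossible to satisfy; hence Prep.
The unique satisfying tagging is: Adj Adj Prep Adj Prep Prep Adj Prep.
Rule-by-rule: rule 1 ok; rule 2 ok; rule 3 ok; rule 4 ok.

Prep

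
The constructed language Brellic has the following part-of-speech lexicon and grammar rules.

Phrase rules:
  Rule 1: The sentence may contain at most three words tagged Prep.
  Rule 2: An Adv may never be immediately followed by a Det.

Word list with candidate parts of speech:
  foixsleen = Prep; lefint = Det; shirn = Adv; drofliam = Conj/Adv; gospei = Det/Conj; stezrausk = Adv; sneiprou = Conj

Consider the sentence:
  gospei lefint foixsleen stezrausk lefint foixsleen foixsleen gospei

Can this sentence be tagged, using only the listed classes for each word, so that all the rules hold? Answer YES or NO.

NO

Candidates per position — 1:gospei {Det,Conj}; 2:lefint {Det}; 3:foixsleen {Prep}; 4:stezrausk {Adv}; 5:lefint {Det}; 6:foixsleen {Prep}; 7:foixsleen {Prep}; 8:gospei {Det,Conj}.
Rule 2 cannot be satisfied by any choice of tags from the lexicon.
So there is no consistent tagging.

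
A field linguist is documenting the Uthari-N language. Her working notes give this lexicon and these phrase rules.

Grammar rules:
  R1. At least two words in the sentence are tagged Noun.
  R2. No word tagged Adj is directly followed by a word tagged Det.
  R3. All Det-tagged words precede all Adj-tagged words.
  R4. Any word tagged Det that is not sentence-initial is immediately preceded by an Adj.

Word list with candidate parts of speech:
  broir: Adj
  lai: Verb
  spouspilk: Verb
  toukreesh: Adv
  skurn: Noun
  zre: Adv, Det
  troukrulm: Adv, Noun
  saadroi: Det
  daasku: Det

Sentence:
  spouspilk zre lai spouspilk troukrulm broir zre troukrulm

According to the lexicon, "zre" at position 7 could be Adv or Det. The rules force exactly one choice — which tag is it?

Adv

Candidates per position — 1:spouspilk {Verb}; 2:zre {Adv,Det}; 3:lai {Verb}; 4:spouspilk {Verb}; 5:troukrulm {Adv,Noun}; 6:broir {Adj}; 7:zre {Adv,Det}; 8:troukrulm {Adv,Noun}.
Position 2: tagging it Det would leave rule 4 unsatisfiable, so it must be Adv.
Position 5: tagging it Adv would leave rule 1 unsatisfiable, so it must be Noun.
Position 7: tagging it Det would leave rule 2 unsatisfiable, so it must be Adv.
Position 8: tagging it Adv would leave rule 1 unsatisfiable, so it must be Noun.
That leaves exactly one tagging: Verb Adv Verb Verb Noun Adj Adv Noun.
Rule-by-rule: rule 1 satisfied; rule 2 satisfied; rule 3 satisfied; rule 4 satisfied.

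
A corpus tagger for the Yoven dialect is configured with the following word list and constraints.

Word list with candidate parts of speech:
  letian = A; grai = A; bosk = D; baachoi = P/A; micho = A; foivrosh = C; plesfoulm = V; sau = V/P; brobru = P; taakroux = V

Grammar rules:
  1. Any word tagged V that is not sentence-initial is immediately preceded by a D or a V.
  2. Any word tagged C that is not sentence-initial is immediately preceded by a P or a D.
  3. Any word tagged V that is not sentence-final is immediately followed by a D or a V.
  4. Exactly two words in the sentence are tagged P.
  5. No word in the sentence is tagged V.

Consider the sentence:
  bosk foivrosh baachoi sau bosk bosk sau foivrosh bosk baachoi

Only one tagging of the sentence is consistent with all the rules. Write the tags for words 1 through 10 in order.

D C A P D D P C D A

Candidates per position — 1:bosk {D}; 2:foivrosh {C}; 3:baachoi {P,A}; 4:sau {V,P}; 5:bosk {D}; 6:bosk {D}; 7:sau {V,P}; 8:foivrosh {C}; 9:bosk {D}; 10:baachoi {P,A}.
At position 4, choosing V makes rule 1 impossible to satisfy; hence P.
At position 7, choosing V makes rule 2 impossible to satisfy; hence P.
At position 10, choosing P makes rule 4 impossible to satisfy; hence A.
At position 3, choosing P makes rule 4 impossible to satisfy; hence A.
So the tagging must be: D C A P D D P C D A.
Verifying each rule — rule 1 holds; rule 2 holds; rule 3 holds; rule 4 holds; rule 5 holds.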